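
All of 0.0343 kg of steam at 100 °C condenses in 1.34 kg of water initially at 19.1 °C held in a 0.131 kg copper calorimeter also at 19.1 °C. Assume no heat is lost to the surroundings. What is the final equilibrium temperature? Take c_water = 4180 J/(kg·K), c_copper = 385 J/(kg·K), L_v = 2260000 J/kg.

T_f ≈ 34.5 °C

Setting the total heat transfer to zero:
latent heat released on condensation: 0.0343·2260000 = 77518
  condensed water 100 °C→T: 143.37(T − 100)
  original water: 5601.2(T − 19.1)
  copper cup: 0.131·385·(T − 19.1) = 50.44(T − 19.1)
5795 T = 77518 + 14337 + 107946 = 199802
T ≈ 34.48 °C (< 100 °C, so full condensation is consistent).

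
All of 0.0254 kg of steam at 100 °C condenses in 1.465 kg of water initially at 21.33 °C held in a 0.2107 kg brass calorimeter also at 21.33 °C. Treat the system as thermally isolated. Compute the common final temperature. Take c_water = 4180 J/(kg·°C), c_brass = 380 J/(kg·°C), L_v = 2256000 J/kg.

T_f ≈ 31.7 °C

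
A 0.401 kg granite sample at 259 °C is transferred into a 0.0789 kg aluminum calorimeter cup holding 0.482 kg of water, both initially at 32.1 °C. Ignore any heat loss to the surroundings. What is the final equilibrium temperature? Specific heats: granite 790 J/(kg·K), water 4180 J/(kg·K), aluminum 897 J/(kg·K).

Conservation of energy gives ΣQ = 0:
0.401×790×(T − 259) + 0.482×4180×(T − 32.1) + 0.0789×897×(T − 32.1) = 0
316.79(T − 259) + 2014.8(T − 32.1) + 70.77(T − 32.1) = 0
(316.79 + 2014.8 + 70.77) T = 316.79×259 + 2014.8×32.1 + 70.77×32.1
T ≈ 62.02 °C

T_f ≈ 62.0 °C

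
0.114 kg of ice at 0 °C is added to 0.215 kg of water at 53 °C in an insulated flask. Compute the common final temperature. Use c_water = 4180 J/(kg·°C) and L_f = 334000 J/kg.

T_f ≈ 6.9 °C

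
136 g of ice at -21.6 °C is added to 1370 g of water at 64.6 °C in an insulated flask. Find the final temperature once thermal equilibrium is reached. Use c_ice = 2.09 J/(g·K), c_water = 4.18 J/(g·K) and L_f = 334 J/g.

T_f ≈ 50.6 °C

Heat gained plus heat lost sum to zero:
warm ice to 0 °C: 136·2.09·(0 − (-21.6)) = 6139.6
  melt ice: 136·334 = 45424
  warm the meltwater: 568.48 T
  water cools: 1370·4.18·(T − 64.6) = 5726.6(T − 64.6)
6295.1 T = 369938 − 51564 = 318375
T ≈ 50.58 °C (positive, so assuming full melt was valid).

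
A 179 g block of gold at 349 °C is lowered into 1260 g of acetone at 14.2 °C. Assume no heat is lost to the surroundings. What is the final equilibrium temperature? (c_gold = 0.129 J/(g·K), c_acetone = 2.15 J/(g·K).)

Energy conservation, ΣQ = 0:
179*0.129*(T − 349) + 1260*2.15*(T − 14.2) = 0
(23.09 + 2709) T = 23.09*349 + 2709*14.2
T ≈ 17.03 °C

T_f ≈ 17.0 °C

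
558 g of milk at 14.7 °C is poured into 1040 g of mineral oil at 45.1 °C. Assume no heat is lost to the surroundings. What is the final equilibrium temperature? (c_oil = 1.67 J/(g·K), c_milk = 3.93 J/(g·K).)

Taking heat into each body as positive, Σ m c ΔT = 0:
1040*1.67*(T − 45.1) + 558*3.93*(T − 14.7) = 0
(1736.8 + 2192.9) T = 1736.8*45.1 + 2192.9*14.7
T = 110566/3929.7 ≈ 28.14 °C

T_f ≈ 28.1 °C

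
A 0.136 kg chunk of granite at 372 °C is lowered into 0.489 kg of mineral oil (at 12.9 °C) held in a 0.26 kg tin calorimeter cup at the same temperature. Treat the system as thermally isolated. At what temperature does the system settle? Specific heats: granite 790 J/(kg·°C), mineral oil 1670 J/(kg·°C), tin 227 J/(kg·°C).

T_f ≈ 52.1 °C

Setting the total heat transfer to zero:
0.136·790·(T − 372) + 0.489·1670·(T − 12.9) + 0.26·227·(T − 12.9) = 0
107.44(T − 372) + 816.63(T − 12.9) + 59.02(T − 12.9) = 0
(107.44 + 816.63 + 59.02) T = 107.44·372 + 816.63·12.9 + 59.02·12.9
T = 51264 / 983.09 = 52.1 °C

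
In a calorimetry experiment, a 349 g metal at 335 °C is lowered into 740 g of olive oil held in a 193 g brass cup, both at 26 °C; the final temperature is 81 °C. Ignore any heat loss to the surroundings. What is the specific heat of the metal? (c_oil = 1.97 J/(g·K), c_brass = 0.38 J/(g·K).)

c ≈ 0.95 J/(g·K)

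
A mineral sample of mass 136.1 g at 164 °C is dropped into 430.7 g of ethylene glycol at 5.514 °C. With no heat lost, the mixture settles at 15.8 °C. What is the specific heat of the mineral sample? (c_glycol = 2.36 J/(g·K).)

Taking heat into each body as positive, Σ m c ΔT = 0:
136.1×c×(15.8 − 164) + 430.7×2.36×(15.8 − 5.514) = 0
-20170 c = -10455
c = -10455/-20170 ≈ 0.5184 J/(g·K)

c ≈ 0.518 J/(g·K)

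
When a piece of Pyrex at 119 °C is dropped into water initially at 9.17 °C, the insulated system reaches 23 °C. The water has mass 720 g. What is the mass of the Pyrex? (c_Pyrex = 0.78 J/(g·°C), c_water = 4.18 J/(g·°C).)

m ≈ 556 g

Let T be the final temperature. ΣQ_i = 0:
m·0.78·(23 − 119) + 720·4.18·(23 − 9.17) = 0
-74.88 m = -41623
m = -41623/-74.88 ≈ 555.9 g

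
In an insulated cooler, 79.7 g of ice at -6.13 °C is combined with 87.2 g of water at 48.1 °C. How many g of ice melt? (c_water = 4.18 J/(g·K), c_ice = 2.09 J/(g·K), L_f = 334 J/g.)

m_melted ≈ 49.4 g

Cooling the water to 0 °C releases 87.2×4.18×48.1 = 17532 J.
Warming the ice to 0 °C takes 79.7×2.09×6.13 = 1021.1 J, leaving 16511 J for melting.
To melt every bit of ice: 79.7×334 = 26620 J.
Since 16511 < 26620 J, not all the ice melts; equilibrium is at 0 °C.
m_melt = 16511 / L_f = 49.43 g.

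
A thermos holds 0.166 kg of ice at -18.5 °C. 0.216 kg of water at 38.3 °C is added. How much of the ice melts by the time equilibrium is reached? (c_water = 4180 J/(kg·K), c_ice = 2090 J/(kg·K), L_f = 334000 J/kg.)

m_melted ≈ 0.0843 kg

Heat available from the water dropping to 0 °C: 0.216×4180×38.3 = 34580 J.
Warming the ice to 0 °C takes 0.166×2090×18.5 = 6418.4 J, leaving 28162 J for melting.
To melt every bit of ice: 0.166×334000 = 55444 J.
Since 28162 < 55444 J, not all the ice melts; equilibrium is at 0 °C.
m_melt = 28162 / L_f = 0.08432 kg.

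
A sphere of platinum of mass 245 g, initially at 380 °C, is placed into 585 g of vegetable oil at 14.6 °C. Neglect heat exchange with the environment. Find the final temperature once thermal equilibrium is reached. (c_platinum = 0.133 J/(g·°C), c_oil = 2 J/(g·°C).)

T_f ≈ 24.5 °C

Conservation of energy gives ΣQ = 0:
245*0.133*(T − 380) + 585*2*(T − 14.6) = 0
1202.6 T = 29464
T = 29464 / 1202.6 = 24.5 °C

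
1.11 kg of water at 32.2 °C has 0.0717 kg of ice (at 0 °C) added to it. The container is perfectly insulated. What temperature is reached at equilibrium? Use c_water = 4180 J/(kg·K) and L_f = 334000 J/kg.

Taking heat into each body as positive, Σ m c ΔT = 0:
latent heat to melt: 0.0717·334000 = 23948; warm the meltwater: 299.71 T; water cools: 1.11·4180·(T − 32.2) = 4639.8(T − 32.2)
4939.5 T = 149402 − 23948 = 125454
T ≈ 25.40 °C. Since T > 0 °C, the all-ice-melts assumption holds.

T_f ≈ 25.4 °C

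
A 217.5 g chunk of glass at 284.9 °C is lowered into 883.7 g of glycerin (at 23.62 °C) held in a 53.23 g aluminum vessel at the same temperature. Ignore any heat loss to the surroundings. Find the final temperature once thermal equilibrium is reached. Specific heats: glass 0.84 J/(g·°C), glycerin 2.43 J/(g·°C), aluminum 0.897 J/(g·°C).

T_f ≈ 43.7 °C

With ΣQ=0 the equilibrium temperature is the m·c-weighted mean:
T_f = (182.7×284.9 + 2147.4×23.62 + 47.75×23.62) / (182.7 + 2147.4 + 47.75)
    = 103900 / 2377.8 ≈ 43.70 °C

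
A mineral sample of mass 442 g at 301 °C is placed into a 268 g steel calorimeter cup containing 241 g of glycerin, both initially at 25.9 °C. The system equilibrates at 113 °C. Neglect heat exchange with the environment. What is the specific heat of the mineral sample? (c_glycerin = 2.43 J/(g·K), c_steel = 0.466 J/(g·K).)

Let T be the final temperature. ΣQ_i = 0:
442×c×(113 − 301) + 241×2.43×(113 − 25.9) + 268×0.466×(113 − 25.9) = 0
-83096 c = -61886
c = -61886/-83096 ≈ 0.7448 J/(g·K)

c ≈ 0.745 J/(g·K)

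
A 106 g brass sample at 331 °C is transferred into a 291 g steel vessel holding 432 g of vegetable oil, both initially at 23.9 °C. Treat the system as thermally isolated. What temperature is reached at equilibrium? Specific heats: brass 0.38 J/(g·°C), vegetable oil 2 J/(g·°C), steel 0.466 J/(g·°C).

T_f ≈ 35.8 °C

Conservation of energy gives ΣQ = 0:
106*0.38*(T − 331) + 432*2*(T − 23.9) + 291*0.466*(T − 23.9) = 0
40.28(T − 331) + 864(T − 23.9) + 135.61(T − 23.9) = 0
(40.28 + 864 + 135.61) T = 40.28*331 + 864*23.9 + 135.61*23.9
T = 37223 / 1039.9 = 35.8 °C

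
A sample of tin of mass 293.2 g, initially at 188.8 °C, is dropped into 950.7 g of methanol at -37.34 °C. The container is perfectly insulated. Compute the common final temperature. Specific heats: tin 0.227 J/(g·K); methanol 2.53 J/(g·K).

Conservation of energy gives ΣQ = 0:
293.2*0.227*(T − 188.8) + 950.7*2.53*(T − (-37.34)) = 0
66.56(T − 188.8) + 2405.3(T − (-37.34)) = 0
2471.8 T = -77247
T ≈ -31.25 °C

T_f ≈ -31.3 °C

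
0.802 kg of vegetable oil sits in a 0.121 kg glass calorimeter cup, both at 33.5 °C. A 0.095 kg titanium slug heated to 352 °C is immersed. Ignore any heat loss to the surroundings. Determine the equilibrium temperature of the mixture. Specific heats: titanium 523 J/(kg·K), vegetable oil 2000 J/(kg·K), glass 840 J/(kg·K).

T_f ≈ 42.5 °C

T_f = Σ m_i c_i T_i / Σ m_i c_i:
T_f = (49.69·352 + 1604·33.5 + 101.64·33.5) / (49.69 + 1604 + 101.64)
    = 74628 / 1755.3 ≈ 42.52 °C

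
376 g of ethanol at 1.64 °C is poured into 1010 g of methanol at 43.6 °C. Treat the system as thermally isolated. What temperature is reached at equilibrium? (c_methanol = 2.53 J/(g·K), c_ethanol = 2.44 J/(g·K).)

T_f ≈ 32.5 °C

Energy conservation, ΣQ = 0:
1010×2.53×(T − 43.6) + 376×2.44×(T − 1.64) = 0
2555.3(T − 43.6) + 917.44(T − 1.64) = 0
(2555.3 + 917.44) T = 2555.3×43.6 + 917.44×1.64
T = 112916 / 3472.7 = 32.5 °C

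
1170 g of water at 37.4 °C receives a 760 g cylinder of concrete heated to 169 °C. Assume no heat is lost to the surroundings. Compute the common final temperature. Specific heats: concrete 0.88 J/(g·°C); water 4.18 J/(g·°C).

Taking heat into each body as positive, Σ m c ΔT = 0:
760·0.88·(T − 169) + 1170·4.18·(T − 37.4) = 0
668.8(T − 169) + 4890.6(T − 37.4) = 0
(668.8 + 4890.6) T = 668.8·169 + 4890.6·37.4
T = 295936 / 5559.4 = 53.2 °C

T_f ≈ 53.2 °C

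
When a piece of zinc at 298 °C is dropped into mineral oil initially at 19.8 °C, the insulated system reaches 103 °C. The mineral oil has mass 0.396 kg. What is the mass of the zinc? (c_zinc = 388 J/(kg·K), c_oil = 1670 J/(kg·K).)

m ≈ 0.727 kg

|Q_zinc| = |Q_oil|:
m×388×(298 − 103) = 0.396×1670×(103 − 19.8)
75660 m = 55022  ⇒  m ≈ 0.7272 kg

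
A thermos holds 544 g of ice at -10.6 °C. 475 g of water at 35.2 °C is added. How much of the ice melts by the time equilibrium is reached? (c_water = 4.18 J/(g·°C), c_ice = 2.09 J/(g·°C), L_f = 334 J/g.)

Water can give up m c ΔT = 475·4.18·35.2 = 69890 J before reaching 0 °C.
Of that, 544·2.09·10.6 = 12052 J goes to bring the ice to 0 °C, leaving 57838 J.
Fully melting the ice requires m_ice L_f = 544·334 = 181696 J.
That's not enough to melt it all — equilibrium is at 0 °C with ice remaining.
m_melt = 57838 / L_f = 173.2 g.

m_melted ≈ 173 g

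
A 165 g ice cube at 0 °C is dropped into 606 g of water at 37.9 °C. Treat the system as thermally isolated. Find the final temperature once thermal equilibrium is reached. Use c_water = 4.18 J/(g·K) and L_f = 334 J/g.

Energy balance with sensible and latent terms:
melt ice: 165×334 = 55110
  meltwater 0→T: 165×4.18×T = 689.7 T
  water: 2533.1(T − 37.9)
3222.8 T = 96004 − 55110 = 40894
T ≈ 12.69 °C — above 0 °C, consistent with complete melting.

T_f ≈ 12.7 °C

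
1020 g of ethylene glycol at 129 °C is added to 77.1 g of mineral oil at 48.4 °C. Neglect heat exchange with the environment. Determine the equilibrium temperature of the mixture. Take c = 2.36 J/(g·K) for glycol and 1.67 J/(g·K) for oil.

T_f ≈ 124.9 °C

Set heat shed by the hot body equal to heat absorbed by the cold body:
1020·2.36·(129 − T) = 77.1·1.67·(T − 48.4)
2407.2(129 − T) = 128.76(T − 48.4)
2536 T = 316761  ⇒  T ≈ 124.91 °C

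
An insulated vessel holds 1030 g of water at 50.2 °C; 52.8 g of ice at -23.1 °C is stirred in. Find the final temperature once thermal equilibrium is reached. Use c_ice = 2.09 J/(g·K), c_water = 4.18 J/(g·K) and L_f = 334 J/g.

T_f ≈ 43.3 °C

Let T be the final temperature. ΣQ_i = 0:
warm ice to 0 °C: 52.8×2.09×(0 − (-23.1)) = 2549.1; latent heat to melt: 52.8×334 = 17635; meltwater 0→T: 52.8×4.18×T = 220.7 T; water: 4305.4(T − 50.2)
4526.1 T = 216131 − 20184 = 195947
T ≈ 43.29 °C — above 0 °C, consistent with complete melting.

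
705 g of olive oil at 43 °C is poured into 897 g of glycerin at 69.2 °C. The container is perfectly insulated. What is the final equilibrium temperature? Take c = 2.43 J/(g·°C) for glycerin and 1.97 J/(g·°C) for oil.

T_f ≈ 59.0 °C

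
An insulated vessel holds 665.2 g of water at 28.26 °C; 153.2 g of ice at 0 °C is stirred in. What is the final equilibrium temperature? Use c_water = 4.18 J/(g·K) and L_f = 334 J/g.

T_f ≈ 8.0 °C

Heat gained plus heat lost sum to zero:
fusion: m_ice L_f = 153.2×334 = 51169; warm the meltwater: 640.38 T; water: 2780.5(T − 28.26)
3420.9 T = 78578 − 51169 = 27409
T ≈ 8.01 °C — above 0 °C, consistent with complete melting.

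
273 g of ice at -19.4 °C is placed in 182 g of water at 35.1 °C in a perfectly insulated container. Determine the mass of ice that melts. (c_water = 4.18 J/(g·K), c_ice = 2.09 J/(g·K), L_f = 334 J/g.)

m_melted ≈ 46.8 g

Heat available from the water dropping to 0 °C: 182·4.18·35.1 = 26703 J.
Warming the ice to 0 °C takes 273·2.09·19.4 = 11069 J, leaving 15634 J for melting.
Melting all 273 g of ice would need 273·334 = 91182 J.
That's not enough to melt it all — equilibrium is at 0 °C with ice remaining.
Mass melted = 15634/334 ≈ 46.81 g.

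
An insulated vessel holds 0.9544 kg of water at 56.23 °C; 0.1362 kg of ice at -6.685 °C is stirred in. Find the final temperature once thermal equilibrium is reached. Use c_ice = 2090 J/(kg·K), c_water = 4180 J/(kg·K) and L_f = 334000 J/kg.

T_f ≈ 38.8 °C

Heat gained plus heat lost sum to zero:
ice -6.685→0 °C: 0.1362×2090×6.685 = 1902.9; fusion: m_ice L_f = 0.1362×334000 = 45491; warm the meltwater: 569.32 T; water: 3989.4(T − 56.23)
4558.7 T = 224324 − 47394 = 176930
T ≈ 38.81 °C (positive, so assuming full melt was valid).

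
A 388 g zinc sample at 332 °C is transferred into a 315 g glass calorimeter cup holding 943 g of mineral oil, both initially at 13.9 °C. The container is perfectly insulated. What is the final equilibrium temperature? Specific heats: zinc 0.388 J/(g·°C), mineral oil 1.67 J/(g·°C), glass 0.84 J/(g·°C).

T_f ≈ 38.0 °C

With ΣQ=0 the equilibrium temperature is the m·c-weighted mean:
T_f = (150.54*332 + 1574.8*13.9 + 264.6*13.9) / (150.54 + 1574.8 + 264.6)
    = 75548 / 1990 ≈ 37.96 °C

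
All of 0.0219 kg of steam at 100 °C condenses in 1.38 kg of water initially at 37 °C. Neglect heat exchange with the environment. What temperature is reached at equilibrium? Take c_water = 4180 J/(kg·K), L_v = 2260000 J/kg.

T_f ≈ 46.4 °C

Let T be the final temperature. ΣQ_i = 0:
condense steam: −0.0219×2260000 = −49494; condensate cools 100→T: 0.0219×4180×(T − 100) = 91.54(T − 100); water warms: 1.38×4180×(T − 37) = 5768.4(T − 37)
5859.9 T = 49494 + 9154.2 + 213431 = 272079
T ≈ 46.43 °C — below 100 °C, confirming all the steam condensed.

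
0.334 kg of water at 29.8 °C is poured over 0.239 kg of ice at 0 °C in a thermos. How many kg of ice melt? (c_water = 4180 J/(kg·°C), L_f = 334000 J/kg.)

Water can give up m c ΔT = 0.334×4180×29.8 = 41604 J before reaching 0 °C.
Melting all 0.239 kg of ice would need 0.239×334000 = 79826 J.
That's not enough to melt it all — equilibrium is at 0 °C with ice remaining.
m_melted×334000 = 41604  ⇒  m_melted ≈ 0.1246 kg.

m_melted ≈ 0.125 kg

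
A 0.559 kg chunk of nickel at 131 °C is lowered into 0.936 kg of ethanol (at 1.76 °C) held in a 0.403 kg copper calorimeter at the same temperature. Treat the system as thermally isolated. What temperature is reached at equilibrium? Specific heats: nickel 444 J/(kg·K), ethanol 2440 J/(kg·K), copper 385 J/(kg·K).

T_f = Σ m_i c_i T_i / Σ m_i c_i:
T_f = (248.2*131 + 2283.8*1.76 + 155.16*1.76) / (248.2 + 2283.8 + 155.16)
    = 36806 / 2687.2 ≈ 13.70 °C

T_f ≈ 13.7 °C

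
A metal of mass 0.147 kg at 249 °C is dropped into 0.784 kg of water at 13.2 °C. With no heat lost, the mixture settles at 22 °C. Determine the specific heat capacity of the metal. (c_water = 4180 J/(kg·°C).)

Heat gained plus heat lost sum to zero:
0.147×c×(22 − 249) + 0.784×4180×(22 − 13.2) = 0
-33.37 c = -28839
c = -28839/-33.37 ≈ 864.2 J/(kg·°C)

c ≈ 864 J/(kg·°C)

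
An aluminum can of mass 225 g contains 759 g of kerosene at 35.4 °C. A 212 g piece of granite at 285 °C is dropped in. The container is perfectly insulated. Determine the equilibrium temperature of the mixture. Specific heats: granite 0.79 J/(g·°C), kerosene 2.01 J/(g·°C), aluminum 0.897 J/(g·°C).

T_f ≈ 57.5 °C

Net heat exchanged in the isolated system is zero:
212×0.79×(T − 285) + 759×2.01×(T − 35.4) + 225×0.897×(T − 35.4) = 0
167.48(T − 285) + 1525.6(T − 35.4) + 201.83(T − 35.4) = 0
1894.9 T = 108882
T = 108882/1894.9 ≈ 57.46 °C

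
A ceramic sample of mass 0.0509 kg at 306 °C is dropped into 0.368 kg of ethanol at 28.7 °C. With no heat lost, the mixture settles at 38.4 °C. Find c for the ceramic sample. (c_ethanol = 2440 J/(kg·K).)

c ≈ 639 J/(kg·K)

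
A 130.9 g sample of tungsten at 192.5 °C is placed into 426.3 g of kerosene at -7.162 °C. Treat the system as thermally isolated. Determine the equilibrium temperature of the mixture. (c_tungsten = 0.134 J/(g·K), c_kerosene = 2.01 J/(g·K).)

Conservation of energy gives ΣQ = 0:
130.9*0.134*(T − 192.5) + 426.3*2.01*(T − (-7.162)) = 0
17.54(T − 192.5) + 856.86(T − (-7.162)) = 0
874.4 T = -2760.3
T = -2760.3/874.4 ≈ -3.16 °C

T_f ≈ -3.2 °C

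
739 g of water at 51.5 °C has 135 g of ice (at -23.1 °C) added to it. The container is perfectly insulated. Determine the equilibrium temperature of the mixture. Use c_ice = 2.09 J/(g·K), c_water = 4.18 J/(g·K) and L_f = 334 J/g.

Taking heat into each body as positive, Σ m c ΔT = 0:
ice -23.1→0 °C: 135·2.09·23.1 = 6517.7; latent heat to melt: 135·334 = 45090; meltwater 0→T: 135·4.18·T = 564.3 T; water: 3089(T − 51.5)
3653.3 T = 159085 − 51608 = 107477
T ≈ 29.42 °C — above 0 °C, consistent with complete melting.

T_f ≈ 29.4 °C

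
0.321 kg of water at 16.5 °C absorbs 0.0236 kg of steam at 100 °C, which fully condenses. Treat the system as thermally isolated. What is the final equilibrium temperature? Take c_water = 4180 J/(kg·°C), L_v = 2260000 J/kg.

T_f ≈ 59.2 °C

Net heat exchanged in the isolated system is zero:
steam→water at 100 °C releases m L_v = 0.0236·2260000 = 53336; condensed water 100 °C→T: 98.65(T − 100); water warms: 0.321·4180·(T − 16.5) = 1341.8(T − 16.5)
1440.4 T = 53336 + 9864.8 + 22139 = 85340
T ≈ 59.25 °C, under the boiling point, so the assumption holds.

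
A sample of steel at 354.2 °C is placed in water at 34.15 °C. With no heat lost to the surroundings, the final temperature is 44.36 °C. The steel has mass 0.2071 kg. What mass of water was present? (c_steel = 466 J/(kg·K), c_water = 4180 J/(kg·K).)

m ≈ 0.701 kg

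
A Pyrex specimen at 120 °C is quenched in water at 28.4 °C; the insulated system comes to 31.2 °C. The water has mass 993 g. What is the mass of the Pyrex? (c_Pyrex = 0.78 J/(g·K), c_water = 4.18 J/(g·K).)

Net heat exchanged in the isolated system is zero:
m·0.78·(31.2 − 120) + 993·4.18·(31.2 − 28.4) = 0
-69.26 m = -11622
m = -11622/-69.26 ≈ 167.8 g

m ≈ 168 g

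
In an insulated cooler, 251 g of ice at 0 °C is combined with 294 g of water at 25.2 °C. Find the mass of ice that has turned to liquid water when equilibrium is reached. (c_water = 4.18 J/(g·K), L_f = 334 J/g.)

m_melted ≈ 92.7 g

Cooling the water to 0 °C releases 294×4.18×25.2 = 30969 J.
Melting all 251 g of ice would need 251×334 = 83834 J.
Since 30969 < 83834 J, not all the ice melts; equilibrium is at 0 °C.
m_melted×334 = 30969  ⇒  m_melted ≈ 92.72 g.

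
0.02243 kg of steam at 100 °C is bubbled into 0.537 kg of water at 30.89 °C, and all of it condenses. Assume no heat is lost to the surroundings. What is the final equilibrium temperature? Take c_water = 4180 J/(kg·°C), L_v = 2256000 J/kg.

Sum of m c ΔT and latent-heat terms is zero:
steam→water at 100 °C releases m L_v = 0.02243×2256000 = 50602
  condensed water 100 °C→T: 93.76(T − 100)
  original water: 2244.7(T − 30.89)
2338.4 T = 50602 + 9375.7 + 69338 = 129315
T ≈ 55.30 °C, under the boiling point, so the assumption holds.

T_f ≈ 55.3 °C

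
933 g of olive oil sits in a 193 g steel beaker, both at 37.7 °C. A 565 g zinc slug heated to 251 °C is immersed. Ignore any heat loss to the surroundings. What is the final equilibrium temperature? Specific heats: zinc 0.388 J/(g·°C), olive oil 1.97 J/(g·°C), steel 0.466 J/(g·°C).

T_f ≈ 59.5 °C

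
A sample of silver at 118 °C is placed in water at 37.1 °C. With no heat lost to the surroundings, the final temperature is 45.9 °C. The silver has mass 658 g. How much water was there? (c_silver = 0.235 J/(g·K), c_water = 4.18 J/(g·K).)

Heat lost by the silver = heat gained by the water:
658×0.235×(118 − 45.9) = m×4.18×(45.9 − 37.1)
36.78 m = 11149  ⇒  m ≈ 303.1 g

m ≈ 303 g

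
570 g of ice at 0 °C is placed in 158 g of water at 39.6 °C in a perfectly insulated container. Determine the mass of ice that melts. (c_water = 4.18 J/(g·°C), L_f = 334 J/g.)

Heat available from the water dropping to 0 °C: 158·4.18·39.6 = 26153 J.
Fully melting the ice requires m_ice L_f = 570·334 = 190380 J.
26153 J < 190380 J, so only part of the ice melts and the system sits at 0 °C.
m_melted·334 = 26153  ⇒  m_melted ≈ 78.3 g.

m_melted ≈ 78.3 g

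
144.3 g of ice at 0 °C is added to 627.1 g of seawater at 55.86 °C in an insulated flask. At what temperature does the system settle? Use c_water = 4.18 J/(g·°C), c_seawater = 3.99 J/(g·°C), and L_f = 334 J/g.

Heat gained plus heat lost sum to zero:
latent heat to melt: 144.3·334 = 48196
  meltwater 0→T: 144.3·4.18·T = 603.17 T
  seawater: 2502.1(T − 55.86)
3105.3 T = 139769 − 48196 = 91573
T ≈ 29.49 °C. Since T > 0 °C, the all-ice-melts assumption holds.

T_f ≈ 29.5 °C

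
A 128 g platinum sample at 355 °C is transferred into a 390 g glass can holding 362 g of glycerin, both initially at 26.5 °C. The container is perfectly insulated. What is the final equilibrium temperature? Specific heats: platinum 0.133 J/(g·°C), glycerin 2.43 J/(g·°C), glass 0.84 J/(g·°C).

T_f ≈ 31.1 °C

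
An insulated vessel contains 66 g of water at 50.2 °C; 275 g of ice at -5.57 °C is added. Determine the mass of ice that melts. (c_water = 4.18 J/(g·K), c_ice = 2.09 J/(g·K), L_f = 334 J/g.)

m_melted ≈ 31.9 g

Cooling the water to 0 °C releases 66·4.18·50.2 = 13849 J.
Of that, 275·2.09·5.57 = 3201.4 J goes to bring the ice to 0 °C, leaving 10648 J.
Fully melting the ice requires m_ice L_f = 275·334 = 91850 J.
Since 10648 < 91850 J, not all the ice melts; equilibrium is at 0 °C.
m_melted·334 = 10648  ⇒  m_melted ≈ 31.88 g.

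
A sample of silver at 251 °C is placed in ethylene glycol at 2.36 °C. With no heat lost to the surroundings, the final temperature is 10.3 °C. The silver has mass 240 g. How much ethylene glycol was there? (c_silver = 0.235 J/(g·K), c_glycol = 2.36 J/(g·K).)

m ≈ 724 g

Heat gained plus heat lost sum to zero:
240·0.235·(10.3 − 251) + m·2.36·(10.3 − 2.36) = 0
18.74 m = 13575
m = 13575/18.74 ≈ 724.5 g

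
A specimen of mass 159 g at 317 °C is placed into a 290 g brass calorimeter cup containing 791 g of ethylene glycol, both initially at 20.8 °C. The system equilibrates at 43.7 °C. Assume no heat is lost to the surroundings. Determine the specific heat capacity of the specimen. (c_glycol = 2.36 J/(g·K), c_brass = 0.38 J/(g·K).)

c ≈ 1.04 J/(g·K)

Taking heat into each body as positive, Σ m c ΔT = 0:
159×c×(43.7 − 317) + 791×2.36×(43.7 − 20.8) + 290×0.38×(43.7 − 20.8) = 0
-43455 c = -45272
c = -45272/-43455 ≈ 1.042 J/(g·K)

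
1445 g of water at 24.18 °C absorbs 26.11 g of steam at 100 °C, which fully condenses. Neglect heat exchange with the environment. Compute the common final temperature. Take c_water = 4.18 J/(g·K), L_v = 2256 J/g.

Energy conservation, ΣQ = 0:
latent heat released on condensation: 26.11×2256 = 58904
  condensed water 100 °C→T: 109.14(T − 100)
  water warms: 1445×4.18×(T − 24.18) = 6040.1(T − 24.18)
6149.2 T = 58904 + 10914 + 146050 = 215868
T ≈ 35.10 °C — below 100 °C, confirming all the steam condensed.

T_f ≈ 35.1 °C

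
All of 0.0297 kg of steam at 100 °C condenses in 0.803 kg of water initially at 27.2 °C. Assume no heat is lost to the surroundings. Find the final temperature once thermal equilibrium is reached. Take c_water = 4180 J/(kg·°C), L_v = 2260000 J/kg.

T_f ≈ 49.1 °C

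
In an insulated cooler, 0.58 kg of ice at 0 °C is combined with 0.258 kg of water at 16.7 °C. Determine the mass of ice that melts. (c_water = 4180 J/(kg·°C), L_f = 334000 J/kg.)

m_melted ≈ 0.0539 kg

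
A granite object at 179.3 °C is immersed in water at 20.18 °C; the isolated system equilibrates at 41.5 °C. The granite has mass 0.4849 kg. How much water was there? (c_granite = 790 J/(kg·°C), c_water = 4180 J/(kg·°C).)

m ≈ 0.592 kg

Energy conservation, ΣQ = 0:
0.4849·790·(41.5 − 179.3) + m·4180·(41.5 − 20.18) = 0
89118 m = 52787
m = 52787/89118 ≈ 0.5923 kg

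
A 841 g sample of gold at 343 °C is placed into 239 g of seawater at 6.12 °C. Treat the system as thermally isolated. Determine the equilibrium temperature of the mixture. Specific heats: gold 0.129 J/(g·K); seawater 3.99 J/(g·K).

Energy conservation, ΣQ = 0:
841×0.129×(T − 343) + 239×3.99×(T − 6.12) = 0
108.49(T − 343) + 953.61(T − 6.12) = 0
(108.49 + 953.61) T = 108.49×343 + 953.61×6.12
T = 43048 / 1062.1 = 40.5 °C

T_f ≈ 40.5 °C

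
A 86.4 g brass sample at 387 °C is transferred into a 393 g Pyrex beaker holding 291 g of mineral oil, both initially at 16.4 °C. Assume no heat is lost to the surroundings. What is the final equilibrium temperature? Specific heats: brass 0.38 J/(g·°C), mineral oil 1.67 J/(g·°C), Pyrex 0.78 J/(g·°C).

T_f is the heat-capacity-weighted average of the initial temperatures:
T_f = (32.83*387 + 485.97*16.4 + 306.54*16.4) / (32.83 + 485.97 + 306.54)
    = 25703 / 825.34 ≈ 31.14 °C

T_f ≈ 31.1 °C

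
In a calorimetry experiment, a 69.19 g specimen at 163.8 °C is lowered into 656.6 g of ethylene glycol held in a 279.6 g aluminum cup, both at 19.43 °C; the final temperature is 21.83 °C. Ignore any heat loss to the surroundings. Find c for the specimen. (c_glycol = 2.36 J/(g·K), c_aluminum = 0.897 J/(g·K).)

Heat gained plus heat lost sum to zero:
69.19×c×(21.83 − 163.8) + 656.6×2.36×(21.83 − 19.43) + 279.6×0.897×(21.83 − 19.43) = 0
-9822.9 c = -4320.9
c = -4320.9/-9822.9 ≈ 0.4399 J/(g·K)

c ≈ 0.44 J/(g·K)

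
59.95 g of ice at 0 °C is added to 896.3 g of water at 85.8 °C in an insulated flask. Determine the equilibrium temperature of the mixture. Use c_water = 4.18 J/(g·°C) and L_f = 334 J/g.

Taking heat into each body as positive, Σ m c ΔT = 0:
fusion: m_ice L_f = 59.95·334 = 20023
  warm the meltwater: 250.59 T
  water cools: 896.3·4.18·(T − 85.8) = 3746.5(T − 85.8)
3997.1 T = 321453 − 20023 = 301429
T ≈ 75.41 °C. Since T > 0 °C, the all-ice-melts assumption holds.

T_f ≈ 75.4 °C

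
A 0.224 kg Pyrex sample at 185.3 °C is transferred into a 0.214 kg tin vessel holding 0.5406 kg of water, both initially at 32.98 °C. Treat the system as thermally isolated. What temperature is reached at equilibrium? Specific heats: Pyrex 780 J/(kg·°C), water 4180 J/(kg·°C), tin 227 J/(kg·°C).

T_f ≈ 43.7 °C

T_f is the heat-capacity-weighted average of the initial temperatures:
T_f = (174.72×185.3 + 2259.7×32.98 + 48.58×32.98) / (174.72 + 2259.7 + 48.58)
    = 108503 / 2483 ≈ 43.70 °C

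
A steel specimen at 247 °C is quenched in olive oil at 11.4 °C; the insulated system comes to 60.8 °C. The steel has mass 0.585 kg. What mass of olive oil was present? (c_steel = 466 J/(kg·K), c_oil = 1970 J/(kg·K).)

|Q_steel| = |Q_oil|:
0.585·466·(247 − 60.8) = m·1970·(60.8 − 11.4)
97318 m = 50760  ⇒  m ≈ 0.5216 kg

m ≈ 0.522 kg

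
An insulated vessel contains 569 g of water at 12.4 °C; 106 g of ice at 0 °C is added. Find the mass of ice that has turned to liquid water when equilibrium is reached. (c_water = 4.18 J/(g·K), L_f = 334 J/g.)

Cooling the water to 0 °C releases 569×4.18×12.4 = 29492 J.
Melting all 106 g of ice would need 106×334 = 35404 J.
That's not enough to melt it all — equilibrium is at 0 °C with ice remaining.
m_melt = 29492 / L_f = 88.3 g.

m_melted ≈ 88.3 g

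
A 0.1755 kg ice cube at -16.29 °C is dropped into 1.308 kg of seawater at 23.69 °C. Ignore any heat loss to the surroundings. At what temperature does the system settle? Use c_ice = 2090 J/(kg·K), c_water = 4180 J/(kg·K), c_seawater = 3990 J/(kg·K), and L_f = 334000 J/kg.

Setting the total heat transfer to zero:
warm ice to 0 °C: 0.1755·2090·(0 − (-16.29)) = 5975.1; latent heat to melt: 0.1755·334000 = 58617; warm the meltwater: 733.59 T; seawater: 5218.9(T − 23.69)
5952.5 T = 123636 − 64592 = 59044
T ≈ 9.92 °C. Since T > 0 °C, the all-ice-melts assumption holds.

T_f ≈ 9.9 °C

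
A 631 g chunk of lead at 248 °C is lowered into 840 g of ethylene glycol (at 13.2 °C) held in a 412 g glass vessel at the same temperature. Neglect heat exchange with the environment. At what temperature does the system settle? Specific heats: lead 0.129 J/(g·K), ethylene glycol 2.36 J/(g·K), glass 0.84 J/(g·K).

T_f ≈ 21.1 °C

Energy conservation, ΣQ = 0:
631·0.129·(T − 248) + 840·2.36·(T − 13.2) + 412·0.84·(T − 13.2) = 0
2409.9 T = 50923
T = 50923 / 2409.9 = 21.1 °C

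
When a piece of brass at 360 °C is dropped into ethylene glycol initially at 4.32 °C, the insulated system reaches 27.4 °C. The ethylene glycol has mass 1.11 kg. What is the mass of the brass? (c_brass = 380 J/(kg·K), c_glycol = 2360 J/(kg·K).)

Let T be the final temperature. ΣQ_i = 0:
m×380×(27.4 − 360) + 1.11×2360×(27.4 − 4.32) = 0
-126388 m = -60460
m = -60460/-126388 ≈ 0.4784 kg

m ≈ 0.478 kg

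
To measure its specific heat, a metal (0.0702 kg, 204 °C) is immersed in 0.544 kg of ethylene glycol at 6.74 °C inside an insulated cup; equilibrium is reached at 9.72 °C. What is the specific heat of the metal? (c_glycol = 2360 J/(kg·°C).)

c ≈ 281 J/(kg·°C)

Setting the total heat transfer to zero:
0.0702×c×(9.72 − 204) + 0.544×2360×(9.72 − 6.74) = 0
-13.64 c = -3825.8
c = -3825.8/-13.64 ≈ 280.5 J/(kg·°C)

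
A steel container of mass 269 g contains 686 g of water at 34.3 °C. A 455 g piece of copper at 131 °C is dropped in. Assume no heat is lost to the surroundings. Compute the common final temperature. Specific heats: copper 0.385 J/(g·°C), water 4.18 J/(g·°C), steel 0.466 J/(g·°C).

T_f ≈ 39.6 °C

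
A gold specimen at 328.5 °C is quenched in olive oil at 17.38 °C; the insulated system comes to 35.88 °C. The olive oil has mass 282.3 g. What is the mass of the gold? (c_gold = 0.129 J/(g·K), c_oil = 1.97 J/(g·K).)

m ≈ 273 g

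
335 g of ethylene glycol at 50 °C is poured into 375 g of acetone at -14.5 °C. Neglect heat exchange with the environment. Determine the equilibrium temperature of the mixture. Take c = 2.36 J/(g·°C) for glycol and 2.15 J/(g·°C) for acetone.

Let T be the final temperature. ΣQ_i = 0:
335*2.36*(T − 50) + 375*2.15*(T − (-14.5)) = 0
790.6(T − 50) + 806.25(T − (-14.5)) = 0
(790.6 + 806.25) T = 790.6*50 + 806.25*(-14.5)
T = 27839/1596.8 ≈ 17.43 °C

T_f ≈ 17.4 °C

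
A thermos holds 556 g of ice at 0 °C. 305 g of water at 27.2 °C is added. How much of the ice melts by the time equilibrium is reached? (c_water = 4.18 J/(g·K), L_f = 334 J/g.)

m_melted ≈ 104 g

Cooling the water to 0 °C releases 305·4.18·27.2 = 34677 J.
Melting all 556 g of ice would need 556·334 = 185704 J.
That's not enough to melt it all — equilibrium is at 0 °C with ice remaining.
Mass melted = 34677/334 ≈ 103.8 g.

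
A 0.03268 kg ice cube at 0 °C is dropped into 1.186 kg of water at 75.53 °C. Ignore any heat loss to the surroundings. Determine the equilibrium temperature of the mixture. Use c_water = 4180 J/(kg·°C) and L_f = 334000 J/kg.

T_f ≈ 71.4 °C

Setting the total heat transfer to zero:
melt ice: 0.03268·334000 = 10915; meltwater 0→T: 0.03268·4180·T = 136.6 T; water cools: 1.186·4180·(T − 75.53) = 4957.5(T − 75.53)
5094.1 T = 374438 − 10915 = 363523
T ≈ 71.36 °C (positive, so assuming full melt was valid).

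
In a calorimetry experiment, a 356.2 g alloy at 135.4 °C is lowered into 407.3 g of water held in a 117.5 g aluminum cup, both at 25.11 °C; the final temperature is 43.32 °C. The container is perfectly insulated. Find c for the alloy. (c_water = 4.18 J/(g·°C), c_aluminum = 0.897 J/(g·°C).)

c ≈ 1 J/(g·°C)

Energy conservation, ΣQ = 0:
356.2·c·(43.32 − 135.4) + 407.3·4.18·(43.32 − 25.11) + 117.5·0.897·(43.32 − 25.11) = 0
-32799 c = -32922
c = -32922/-32799 ≈ 1.004 J/(g·°C)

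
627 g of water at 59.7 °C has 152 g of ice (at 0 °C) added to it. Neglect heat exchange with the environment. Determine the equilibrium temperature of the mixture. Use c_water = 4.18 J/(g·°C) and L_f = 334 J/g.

T_f ≈ 32.5 °C

Taking heat into each body as positive, Σ m c ΔT = 0:
melt ice: 152·334 = 50768
  meltwater 0→T: 152·4.18·T = 635.36 T
  water cools: 627·4.18·(T − 59.7) = 2620.9(T − 59.7)
3256.2 T = 156465 − 50768 = 105697
T ≈ 32.46 °C — above 0 °C, consistent with complete melting.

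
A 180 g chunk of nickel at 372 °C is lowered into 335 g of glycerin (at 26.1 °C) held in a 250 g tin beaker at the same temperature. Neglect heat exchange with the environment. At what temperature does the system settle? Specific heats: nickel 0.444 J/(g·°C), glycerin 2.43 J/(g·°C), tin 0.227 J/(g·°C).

Net heat exchanged in the isolated system is zero:
180*0.444*(T − 372) + 335*2.43*(T − 26.1) + 250*0.227*(T − 26.1) = 0
950.72 T = 52458
T = 52458/950.72 ≈ 55.18 °C

T_f ≈ 55.2 °C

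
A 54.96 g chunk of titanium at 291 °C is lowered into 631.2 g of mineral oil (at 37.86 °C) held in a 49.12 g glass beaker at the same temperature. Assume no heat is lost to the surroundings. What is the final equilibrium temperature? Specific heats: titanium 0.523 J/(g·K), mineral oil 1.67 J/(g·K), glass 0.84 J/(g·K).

Setting the total heat transfer to zero:
54.96·0.523·(T − 291) + 631.2·1.67·(T − 37.86) + 49.12·0.84·(T − 37.86) = 0
28.74(T − 291) + 1054.1(T − 37.86) + 41.26(T − 37.86) = 0
1124.1 T = 49835
T ≈ 44.33 °C

T_f ≈ 44.3 °C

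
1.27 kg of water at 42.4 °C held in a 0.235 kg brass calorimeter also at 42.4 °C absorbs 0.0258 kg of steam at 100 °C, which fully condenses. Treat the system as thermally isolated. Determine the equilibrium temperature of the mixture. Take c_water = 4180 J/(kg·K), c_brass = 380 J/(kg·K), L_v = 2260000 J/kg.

T_f ≈ 54.1 °C

Taking heat into each body as positive, Σ m c ΔT = 0:
latent heat released on condensation: 0.0258×2260000 = 58308
  condensed water 100 °C→T: 107.84(T − 100)
  water warms: 1.27×4180×(T − 42.4) = 5308.6(T − 42.4)
  cup: 89.3(T − 42.4)
5505.7 T = 58308 + 10784 + 228871 = 297963
T ≈ 54.12 °C, under the boiling point, so the assumption holds.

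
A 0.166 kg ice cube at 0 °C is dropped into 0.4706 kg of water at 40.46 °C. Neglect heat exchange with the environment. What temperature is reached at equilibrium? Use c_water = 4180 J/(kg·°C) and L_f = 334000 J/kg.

T_f ≈ 9.1 °C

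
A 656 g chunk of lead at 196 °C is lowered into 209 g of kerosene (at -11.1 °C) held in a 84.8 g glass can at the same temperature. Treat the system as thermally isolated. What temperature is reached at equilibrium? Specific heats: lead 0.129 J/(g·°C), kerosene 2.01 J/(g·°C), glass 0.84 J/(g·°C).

Setting the total heat transfer to zero:
656×0.129×(T − 196) + 209×2.01×(T − (-11.1)) + 84.8×0.84×(T − (-11.1)) = 0
84.62(T − 196) + 420.09(T − (-11.1)) + 71.23(T − (-11.1)) = 0
575.95 T = 11133
T = 11133 / 575.95 = 19.3 °C

T_f ≈ 19.3 °C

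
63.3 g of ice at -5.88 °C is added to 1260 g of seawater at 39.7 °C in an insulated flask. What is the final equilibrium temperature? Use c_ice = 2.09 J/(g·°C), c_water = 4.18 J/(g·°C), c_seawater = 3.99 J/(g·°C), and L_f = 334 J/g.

Conservation of energy gives ΣQ = 0:
warm ice to 0 °C: 63.3×2.09×(0 − (-5.88)) = 777.91
  melt ice: 63.3×334 = 21142
  warm the meltwater: 264.59 T
  seawater: 5027.4(T − 39.7)
5292 T = 199588 − 21920 = 177668
T ≈ 33.57 °C — above 0 °C, consistent with complete melting.

T_f ≈ 33.6 °C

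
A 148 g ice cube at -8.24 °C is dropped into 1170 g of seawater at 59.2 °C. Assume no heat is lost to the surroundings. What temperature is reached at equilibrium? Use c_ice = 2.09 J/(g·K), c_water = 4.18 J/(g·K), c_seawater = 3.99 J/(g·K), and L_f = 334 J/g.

T_f ≈ 42.4 °C

Setting the total heat transfer to zero:
warm ice to 0 °C: 148·2.09·(0 − (-8.24)) = 2548.8; melt ice: 148·334 = 49432; warm the meltwater: 618.64 T; seawater cools: 1170·3.99·(T − 59.2) = 4668.3(T − 59.2)
5286.9 T = 276363 − 51981 = 224383
T ≈ 42.44 °C (positive, so assuming full melt was valid).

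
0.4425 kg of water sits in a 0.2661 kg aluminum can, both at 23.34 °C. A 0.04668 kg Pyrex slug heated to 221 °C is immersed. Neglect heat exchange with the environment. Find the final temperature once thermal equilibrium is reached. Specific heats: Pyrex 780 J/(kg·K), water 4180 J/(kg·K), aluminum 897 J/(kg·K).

T_f ≈ 26.7 °C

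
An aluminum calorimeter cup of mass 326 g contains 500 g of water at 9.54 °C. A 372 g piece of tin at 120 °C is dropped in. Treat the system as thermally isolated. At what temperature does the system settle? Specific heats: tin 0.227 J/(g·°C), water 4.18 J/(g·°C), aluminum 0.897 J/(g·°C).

T_f ≈ 13.3 °C

With ΣQ=0 the equilibrium temperature is the m·c-weighted mean:
T_f = (84.44·120 + 2090·9.54 + 292.42·9.54) / (84.44 + 2090 + 292.42)
    = 32862 / 2466.9 ≈ 13.32 °C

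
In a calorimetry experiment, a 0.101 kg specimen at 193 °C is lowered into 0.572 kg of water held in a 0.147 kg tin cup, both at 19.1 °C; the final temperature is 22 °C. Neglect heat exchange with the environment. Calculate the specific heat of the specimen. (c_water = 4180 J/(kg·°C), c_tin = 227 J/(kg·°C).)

Taking heat into each body as positive, Σ m c ΔT = 0:
0.101×c×(22 − 193) + 0.572×4180×(22 − 19.1) + 0.147×227×(22 − 19.1) = 0
-17.27 c = -7030.6
c = -7030.6/-17.27 ≈ 407.1 J/(kg·°C)

c ≈ 407 J/(kg·°C)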